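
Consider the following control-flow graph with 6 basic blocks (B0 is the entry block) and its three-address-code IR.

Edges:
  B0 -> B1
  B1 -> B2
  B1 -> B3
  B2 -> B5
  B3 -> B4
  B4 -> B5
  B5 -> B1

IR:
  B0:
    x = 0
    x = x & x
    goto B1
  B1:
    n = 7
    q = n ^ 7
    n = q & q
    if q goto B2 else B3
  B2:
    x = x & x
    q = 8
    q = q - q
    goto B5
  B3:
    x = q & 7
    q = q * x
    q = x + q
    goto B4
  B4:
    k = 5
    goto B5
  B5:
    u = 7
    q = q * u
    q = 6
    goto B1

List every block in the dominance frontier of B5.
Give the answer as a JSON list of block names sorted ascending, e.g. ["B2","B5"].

idom tree: B1←B0 B2←B1 B3←B1 B4←B3 B5←B1
Dom∩ at merges:
  B1: preds {B0,B5}: {B0} ∩ {B0,B1,B5} = {B0}; idom=B0
  B5: preds {B2,B4}: {B0,B1,B2} ∩ {B0,B1,B3,B4} = {B0,B1}; idom=B1

DF walk-up:
  join B1 pred B0: · stop@B0
  join B1 pred B5: B5→B1 stop@B0
  join B5 pred B2: B2 stop@B1
  join B5 pred B4: B4→B3 stop@B1
  DF(B0)=∅
  DF(B1)={B1}
  DF(B2)={B5}
  DF(B3)={B5}
  DF(B4)={B5}
  DF(B5)={B1}

DF(B5) = ["B1"]

Answer: ["B1"]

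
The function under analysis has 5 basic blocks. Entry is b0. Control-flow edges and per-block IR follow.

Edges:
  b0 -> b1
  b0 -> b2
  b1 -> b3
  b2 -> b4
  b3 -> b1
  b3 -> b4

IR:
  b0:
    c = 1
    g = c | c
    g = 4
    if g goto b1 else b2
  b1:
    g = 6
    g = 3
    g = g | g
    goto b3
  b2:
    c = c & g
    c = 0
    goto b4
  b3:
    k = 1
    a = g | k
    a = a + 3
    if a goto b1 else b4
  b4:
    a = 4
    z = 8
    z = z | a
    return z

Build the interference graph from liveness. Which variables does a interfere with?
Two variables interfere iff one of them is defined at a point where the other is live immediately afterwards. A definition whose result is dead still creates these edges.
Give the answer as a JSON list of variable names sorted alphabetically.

Answer: ["z"]

Analysis:
def/use:
  b0 def {c,g} use ∅
  b1 def {g} use ∅
  b2 def {c} use {c,g}
  b3 def {a,k} use {g}
  b4 def {a,z} use ∅

Live sets:
  b0: in=∅ out={c,g}
  b1: in=∅ out={g}
  b2: in={c,g} out=∅
  b3: in={g} out=∅
  b4: in=∅ out=∅

Interfere edges:
  a↔{z}
  c↔{g}
  g↔{c,k}
  k↔{g}
  z↔{a}

N(a) = ["z"]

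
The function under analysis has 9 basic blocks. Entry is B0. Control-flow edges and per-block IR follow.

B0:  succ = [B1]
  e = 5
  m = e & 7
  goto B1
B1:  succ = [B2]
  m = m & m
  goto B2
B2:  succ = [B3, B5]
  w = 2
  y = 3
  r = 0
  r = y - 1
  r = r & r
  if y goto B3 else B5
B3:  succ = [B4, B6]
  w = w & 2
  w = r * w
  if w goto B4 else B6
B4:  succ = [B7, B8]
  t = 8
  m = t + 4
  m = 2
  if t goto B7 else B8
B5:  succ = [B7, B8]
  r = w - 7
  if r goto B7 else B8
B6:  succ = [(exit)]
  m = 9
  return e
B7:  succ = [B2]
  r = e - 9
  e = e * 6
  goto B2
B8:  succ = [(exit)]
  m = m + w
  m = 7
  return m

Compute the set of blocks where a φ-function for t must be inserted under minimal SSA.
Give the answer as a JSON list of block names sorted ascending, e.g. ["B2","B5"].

Answer: ["B2", "B7", "B8"]

Derivation:
idom tree: B1←B0 B2←B1 B3←B2 B4←B3 B5←B2 B6←B3 B7←B2 B8←B2
Join-block Dom:
  B2: preds {B1,B7}: {B0,B1} ∩ {B0,B1,B2,B7} = {B0,B1}; idom=B1
  B7: preds {B4,B5}: {B0,B1,B2,B3,B4} ∩ {B0,B1,B2,B5} = {B0,B1,B2}; idom=B2
  B8: preds {B4,B5}: {B0,B1,B2,B3,B4} ∩ {B0,B1,B2,B5} = {B0,B1,B2}; idom=B2

Frontier:
  join B2 pred B1: · stop@B1
  join B2 pred B7: B7→B2 stop@B1
  join B7 pred B4: B4→B3 stop@B2
  join B7 pred B5: B5 stop@B2
  join B8 pred B4: B4→B3 stop@B2
  join B8 pred B5: B5 stop@B2
  B0 → ∅
  B1 → ∅
  B2 → {B2}
  B3 → {B7,B8}
  B4 → {B7,B8}
  B5 → {B7,B8}
  B6 → ∅
  B7 → {B2}
  B8 → ∅

φ for t: defs {B4}
  DF⁺ = {B2,B7,B8}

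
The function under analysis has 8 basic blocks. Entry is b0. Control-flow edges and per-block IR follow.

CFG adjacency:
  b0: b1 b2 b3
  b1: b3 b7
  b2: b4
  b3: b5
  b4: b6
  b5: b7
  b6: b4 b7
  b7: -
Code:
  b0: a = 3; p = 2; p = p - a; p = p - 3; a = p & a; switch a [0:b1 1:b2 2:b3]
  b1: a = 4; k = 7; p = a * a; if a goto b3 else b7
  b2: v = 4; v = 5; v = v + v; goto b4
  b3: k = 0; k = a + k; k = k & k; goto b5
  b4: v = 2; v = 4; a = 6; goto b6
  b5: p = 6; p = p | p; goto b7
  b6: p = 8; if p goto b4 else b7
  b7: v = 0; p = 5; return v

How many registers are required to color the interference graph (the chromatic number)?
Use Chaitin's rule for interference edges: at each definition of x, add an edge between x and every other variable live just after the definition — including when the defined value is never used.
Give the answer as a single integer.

def/use:
  b0: def={a,p} ue=∅
  b1: def={a,k,p} ue=∅
  b2: def={v} ue=∅
  b3: def={k} ue={a}
  b4: def={a,v} ue=∅
  b5: def={p} ue=∅
  b6: def={p} ue=∅
  b7: def={p,v} ue=∅

Backward fixpoint:
  live b0: ∅→{a}
  live b1: ∅→{a}
  live b2: ∅→∅
  live b3: {a}→∅
  live b4: ∅→∅
  live b5: ∅→∅
  live b6: ∅→∅
  live b7: ∅→∅

Interference:
  a↔{k,p}
  k↔{a}
  p↔{a,v}
  v↔{p}

Colouring:
  {a,k} pairwise interfere (2-clique) ⇒ χ ≥ 2
  assign a→R0 k→R1 p→R1 v→R0 — no edge inside a register ⇒ χ ≤ 2
  χ = 2

Answer: 2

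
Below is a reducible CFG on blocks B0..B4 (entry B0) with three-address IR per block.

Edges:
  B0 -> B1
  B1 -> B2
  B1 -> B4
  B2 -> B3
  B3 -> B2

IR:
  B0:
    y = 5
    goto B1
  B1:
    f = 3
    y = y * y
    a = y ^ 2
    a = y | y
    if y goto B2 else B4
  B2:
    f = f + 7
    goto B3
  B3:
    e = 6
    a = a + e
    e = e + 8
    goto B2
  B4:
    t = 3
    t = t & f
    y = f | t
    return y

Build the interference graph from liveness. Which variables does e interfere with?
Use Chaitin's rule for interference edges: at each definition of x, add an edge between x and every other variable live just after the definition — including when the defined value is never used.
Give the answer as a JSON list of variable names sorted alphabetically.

Per-block:
  B0: {y} / ∅
  B1: {a,f,y} / {y}
  B2: {f} / {f}
  B3: {a,e} / {a}
  B4: {t,y} / {f}

Backward fixpoint:
  B0: in=∅ out={y}
  B1: in={y} out={a,f}
  B2: in={a,f} out={a,f}
  B3: in={a,f} out={a,f}
  B4: in={f} out=∅

Conflict graph:
  a: {e,f,y}
  e: {a,f}
  f: {a,e,t,y}
  t: {f}
  y: {a,f}

N(e) = ["a", "f"]

Answer: ["a", "f"]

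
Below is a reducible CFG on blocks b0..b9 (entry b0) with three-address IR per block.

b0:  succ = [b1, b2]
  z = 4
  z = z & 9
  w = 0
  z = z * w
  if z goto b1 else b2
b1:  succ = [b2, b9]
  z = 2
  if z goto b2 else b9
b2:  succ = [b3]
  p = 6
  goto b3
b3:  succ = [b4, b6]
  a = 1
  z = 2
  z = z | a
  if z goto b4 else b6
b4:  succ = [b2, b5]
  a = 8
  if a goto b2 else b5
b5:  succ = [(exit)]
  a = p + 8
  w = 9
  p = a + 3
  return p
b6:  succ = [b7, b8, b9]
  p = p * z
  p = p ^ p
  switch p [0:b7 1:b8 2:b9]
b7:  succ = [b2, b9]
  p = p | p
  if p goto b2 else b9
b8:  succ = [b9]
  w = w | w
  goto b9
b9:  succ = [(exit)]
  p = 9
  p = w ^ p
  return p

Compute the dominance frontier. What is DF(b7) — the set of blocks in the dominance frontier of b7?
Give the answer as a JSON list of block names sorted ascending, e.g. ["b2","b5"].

Answer: ["b2", "b9"]

Working:
idom tree: b1←b0 b2←b0 b3←b2 b4←b3 b5←b4 b6←b3 b7←b6 b8←b6 b9←b0
Dom at joins:
  b2: preds {b0,b1,b4,b7}: {b0} ∩ {b0,b1} ∩ {b0,b2,b3,b4} ∩ {b0,b2,b3,b6,b7} = {b0}; idom=b0
  b9: preds {b1,b6,b7,b8}: {b0,b1} ∩ {b0,b2,b3,b6} ∩ {b0,b2,b3,b6,b7} ∩ {b0,b2,b3,b6,b8} = {b0}; idom=b0

DF derivation:
  b2←b0: walk · to b0
  b2←b1: walk b1 to b0
  b2←b4: walk b4→b3→b2 to b0
  b2←b7: walk b7→b6→b3→b2 to b0
  b9←b1: walk b1 to b0
  b9←b6: walk b6→b3→b2 to b0
  b9←b7: walk b7→b6→b3→b2 to b0
  b9←b8: walk b8→b6→b3→b2 to b0
  DF(b0)=∅
  DF(b1)={b2,b9}
  DF(b2)={b2,b9}
  DF(b3)={b2,b9}
  DF(b4)={b2}
  DF(b5)=∅
  DF(b6)={b2,b9}
  DF(b7)={b2,b9}
  DF(b8)={b9}
  DF(b9)=∅

DF(b7) = ["b2", "b9"]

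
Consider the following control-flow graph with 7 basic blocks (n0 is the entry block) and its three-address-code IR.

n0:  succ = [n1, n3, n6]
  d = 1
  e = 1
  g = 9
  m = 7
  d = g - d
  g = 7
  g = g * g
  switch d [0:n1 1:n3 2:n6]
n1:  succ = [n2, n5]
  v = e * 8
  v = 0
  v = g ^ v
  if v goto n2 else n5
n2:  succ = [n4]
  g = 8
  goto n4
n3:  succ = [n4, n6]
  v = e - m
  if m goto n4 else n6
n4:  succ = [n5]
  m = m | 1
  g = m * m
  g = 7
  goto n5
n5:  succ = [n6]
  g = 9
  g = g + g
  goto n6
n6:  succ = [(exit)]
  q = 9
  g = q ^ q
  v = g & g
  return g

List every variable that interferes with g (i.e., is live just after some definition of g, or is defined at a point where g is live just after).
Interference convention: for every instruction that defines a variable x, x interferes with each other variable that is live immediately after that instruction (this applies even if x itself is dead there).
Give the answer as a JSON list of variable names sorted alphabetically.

Answer: ["d", "e", "m", "v"]

Analysis:
Per-block:
  n0: def={d,e,g,m} ue=∅
  n1: def={v} ue={e,g}
  n2: def={g} ue=∅
  n3: def={v} ue={e,m}
  n4: def={g,m} ue={m}
  n5: def={g} ue=∅
  n6: def={g,q,v} ue=∅

Backward fixpoint:
  n0: in=∅ out={e,g,m}
  n1: in={e,g,m} out={m}
  n2: in={m} out={m}
  n3: in={e,m} out={m}
  n4: in={m} out=∅
  n5: in=∅ out=∅
  n6: in=∅ out=∅

Interfere edges:
  d: {e,g,m}
  e: {d,g,m}
  g: {d,e,m,v}
  m: {d,e,g,v}
  q: ∅
  v: {g,m}

N(g) = ["d", "e", "m", "v"]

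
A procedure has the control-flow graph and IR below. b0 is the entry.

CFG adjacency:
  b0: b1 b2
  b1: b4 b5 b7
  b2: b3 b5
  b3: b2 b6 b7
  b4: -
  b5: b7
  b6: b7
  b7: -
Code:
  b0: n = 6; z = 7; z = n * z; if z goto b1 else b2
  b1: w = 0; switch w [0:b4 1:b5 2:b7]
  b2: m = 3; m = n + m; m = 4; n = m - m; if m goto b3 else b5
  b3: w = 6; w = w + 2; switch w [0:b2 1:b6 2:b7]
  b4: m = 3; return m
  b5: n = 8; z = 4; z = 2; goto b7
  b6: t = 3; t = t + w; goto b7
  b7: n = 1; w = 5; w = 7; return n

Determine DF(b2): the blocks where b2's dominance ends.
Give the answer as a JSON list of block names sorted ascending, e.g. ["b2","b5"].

Answer: ["b2", "b5", "b7"]

Analysis:
idom tree: b1←b0 b2←b0 b3←b2 b4←b1 b5←b0 b6←b3 b7←b0
Dom∩ at merges:
  b2: preds {b0,b3}: {b0} ∩ {b0,b2,b3} = {b0}; idom=b0
  b5: preds {b1,b2}: {b0,b1} ∩ {b0,b2} = {b0}; idom=b0
  b7: preds {b1,b3,b5,b6}: {b0,b1} ∩ {b0,b2,b3} ∩ {b0,b5} ∩ {b0,b2,b3,b6} = {b0}; idom=b0

Frontier:
  join b2 pred b0: · stop@b0
  join b2 pred b3: b3→b2 stop@b0
  join b5 pred b1: b1 stop@b0
  join b5 pred b2: b2 stop@b0
  join b7 pred b1: b1 stop@b0
  join b7 pred b3: b3→b2 stop@b0
  join b7 pred b5: b5 stop@b0
  join b7 pred b6: b6→b3→b2 stop@b0
  DF(b0)=∅
  DF(b1)={b5,b7}
  DF(b2)={b2,b5,b7}
  DF(b3)={b2,b7}
  DF(b4)=∅
  DF(b5)={b7}
  DF(b6)={b7}
  DF(b7)=∅

DF(b2) = ["b2", "b5", "b7"]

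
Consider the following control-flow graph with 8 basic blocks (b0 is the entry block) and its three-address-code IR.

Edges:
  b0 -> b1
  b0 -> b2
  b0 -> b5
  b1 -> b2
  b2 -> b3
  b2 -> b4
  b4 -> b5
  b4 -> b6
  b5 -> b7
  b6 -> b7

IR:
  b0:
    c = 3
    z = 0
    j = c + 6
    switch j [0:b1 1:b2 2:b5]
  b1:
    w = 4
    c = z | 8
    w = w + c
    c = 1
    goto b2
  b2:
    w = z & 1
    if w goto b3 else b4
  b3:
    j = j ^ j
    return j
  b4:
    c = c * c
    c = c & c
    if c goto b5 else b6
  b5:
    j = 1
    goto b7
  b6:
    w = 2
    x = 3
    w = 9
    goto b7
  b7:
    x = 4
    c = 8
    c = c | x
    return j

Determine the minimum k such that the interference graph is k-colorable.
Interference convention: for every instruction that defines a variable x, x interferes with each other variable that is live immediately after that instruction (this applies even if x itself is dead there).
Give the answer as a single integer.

Block summaries:
  b0 def {c,j,z} use ∅
  b1 def {c,w} use {z}
  b2 def {w} use {z}
  b3 def {j} use {j}
  b4 def {c} use {c}
  b5 def {j} use ∅
  b6 def {w,x} use ∅
  b7 def {c,x} use {j}

Live sets:
  b0 li=∅ lo={c,j,z}
  b1 li={j,z} lo={c,j,z}
  b2 li={c,j,z} lo={c,j}
  b3 li={j} lo=∅
  b4 li={c,j} lo={j}
  b5 li=∅ lo={j}
  b6 li={j} lo={j}
  b7 li={j} lo=∅

Interfere edges:
  c — {j,w,x,z}
  j — {c,w,x,z}
  w — {c,j,z}
  x — {c,j}
  z — {c,j,w}

Chromatic number:
  clique {c,j,w,z} ⇒ need ≥ 4
  assign c→R0 j→R1 w→R2 x→R2 z→R3 — no edge inside a register ⇒ χ ≤ 4
  χ = 4

Answer: 4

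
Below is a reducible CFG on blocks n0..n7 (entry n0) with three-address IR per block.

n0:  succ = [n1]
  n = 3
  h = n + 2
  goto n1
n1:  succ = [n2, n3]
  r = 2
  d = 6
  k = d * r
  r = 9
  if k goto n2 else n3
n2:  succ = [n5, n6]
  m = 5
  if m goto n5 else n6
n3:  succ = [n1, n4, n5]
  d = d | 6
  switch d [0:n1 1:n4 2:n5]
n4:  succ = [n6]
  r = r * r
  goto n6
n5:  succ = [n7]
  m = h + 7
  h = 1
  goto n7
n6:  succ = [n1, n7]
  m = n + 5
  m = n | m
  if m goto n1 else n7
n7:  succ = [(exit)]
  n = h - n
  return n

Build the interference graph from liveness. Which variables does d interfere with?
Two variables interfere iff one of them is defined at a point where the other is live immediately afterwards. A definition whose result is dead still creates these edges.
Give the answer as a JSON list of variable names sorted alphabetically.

Per-block:
  n0 def {h,n} use ∅
  n1 def {d,k,r} use ∅
  n2 def {m} use ∅
  n3 def {d} use {d}
  n4 def {r} use {r}
  n5 def {h,m} use {h}
  n6 def {m} use {n}
  n7 def {n} use {h,n}

Liveness:
  n0 li=∅ lo={h,n}
  n1 li={h,n} lo={d,h,n,r}
  n2 li={h,n} lo={h,n}
  n3 li={d,h,n,r} lo={h,n,r}
  n4 li={h,n,r} lo={h,n}
  n5 li={h,n} lo={h,n}
  n6 li={h,n} lo={h,n}
  n7 li={h,n} lo=∅

Interfere edges:
  d↔{h,k,n,r}
  h↔{d,k,m,n,r}
  k↔{d,h,n,r}
  m↔{h,n}
  n↔{d,h,k,m,r}
  r↔{d,h,k,n}

N(d) = ["h", "k", "n", "r"]

Answer: ["h", "k", "n", "r"]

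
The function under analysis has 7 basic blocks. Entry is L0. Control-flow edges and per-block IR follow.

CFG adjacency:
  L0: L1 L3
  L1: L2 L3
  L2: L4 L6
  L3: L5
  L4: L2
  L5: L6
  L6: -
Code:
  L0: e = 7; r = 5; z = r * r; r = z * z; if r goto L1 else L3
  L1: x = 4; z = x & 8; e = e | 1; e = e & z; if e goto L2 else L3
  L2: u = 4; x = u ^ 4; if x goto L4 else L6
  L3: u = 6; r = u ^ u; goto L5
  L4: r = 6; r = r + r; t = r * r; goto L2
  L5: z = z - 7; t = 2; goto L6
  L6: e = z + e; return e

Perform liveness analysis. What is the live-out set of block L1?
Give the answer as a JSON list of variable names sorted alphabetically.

def/use:
  L0 def {e,r,z} use ∅
  L1 def {e,x,z} use {e}
  L2 def {u,x} use ∅
  L3 def {r,u} use ∅
  L4 def {r,t} use ∅
  L5 def {t,z} use {z}
  L6 def {e} use {e,z}

Backward fixpoint:
  live L0: ∅→{e,z}
  live L1: {e}→{e,z}
  live L2: {e,z}→{e,z}
  live L3: {e,z}→{e,z}
  live L4: {e,z}→{e,z}
  live L5: {e,z}→{e,z}
  live L6: {e,z}→∅

live-out(L1) = ["e", "z"]

Answer: ["e", "z"]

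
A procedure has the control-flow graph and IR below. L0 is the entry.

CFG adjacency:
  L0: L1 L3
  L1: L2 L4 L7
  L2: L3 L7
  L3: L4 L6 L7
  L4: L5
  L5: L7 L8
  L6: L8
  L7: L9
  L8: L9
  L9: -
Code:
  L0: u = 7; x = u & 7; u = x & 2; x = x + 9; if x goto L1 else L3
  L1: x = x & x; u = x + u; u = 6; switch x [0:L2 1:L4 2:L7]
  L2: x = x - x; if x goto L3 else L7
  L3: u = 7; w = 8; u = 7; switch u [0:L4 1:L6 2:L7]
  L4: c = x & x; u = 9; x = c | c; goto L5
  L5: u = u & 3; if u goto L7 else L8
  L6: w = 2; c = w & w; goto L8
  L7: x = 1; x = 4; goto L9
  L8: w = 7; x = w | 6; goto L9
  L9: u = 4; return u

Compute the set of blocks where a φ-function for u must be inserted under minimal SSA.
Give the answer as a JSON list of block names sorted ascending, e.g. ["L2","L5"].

idom tree: L1←L0 L2←L1 L3←L0 L4←L0 L5←L4 L6←L3 L7←L0 L8←L0 L9←L0
Dom at joins:
  L3: preds {L0,L2}: {L0} ∩ {L0,L1,L2} = {L0}; idom=L0
  L4: preds {L1,L3}: {L0,L1} ∩ {L0,L3} = {L0}; idom=L0
  L7: preds {L1,L2,L3,L5}: {L0,L1} ∩ {L0,L1,L2} ∩ {L0,L3} ∩ {L0,L4,L5} = {L0}; idom=L0
  L8: preds {L5,L6}: {L0,L4,L5} ∩ {L0,L3,L6} = {L0}; idom=L0
  L9: preds {L7,L8}: {L0,L7} ∩ {L0,L8} = {L0}; idom=L0

Frontier:
  join L3 pred L0: · stop@L0
  join L3 pred L2: L2→L1 stop@L0
  join L4 pred L1: L1 stop@L0
  join L4 pred L3: L3 stop@L0
  join L7 pred L1: L1 stop@L0
  join L7 pred L2: L2→L1 stop@L0
  join L7 pred L3: L3 stop@L0
  join L7 pred L5: L5→L4 stop@L0
  join L8 pred L5: L5→L4 stop@L0
  join L8 pred L6: L6→L3 stop@L0
  join L9 pred L7: L7 stop@L0
  join L9 pred L8: L8 stop@L0
  DF(L0)=∅
  DF(L1)={L3,L4,L7}
  DF(L2)={L3,L7}
  DF(L3)={L4,L7,L8}
  DF(L4)={L7,L8}
  DF(L5)={L7,L8}
  DF(L6)={L8}
  DF(L7)={L9}
  DF(L8)={L9}
  DF(L9)=∅

φ for u: defs {L0,L1,L3,L4,L5,L9}
  DF⁺ = {L3,L4,L7,L8,L9}

Answer: ["L3", "L4", "L7", "L8", "L9"]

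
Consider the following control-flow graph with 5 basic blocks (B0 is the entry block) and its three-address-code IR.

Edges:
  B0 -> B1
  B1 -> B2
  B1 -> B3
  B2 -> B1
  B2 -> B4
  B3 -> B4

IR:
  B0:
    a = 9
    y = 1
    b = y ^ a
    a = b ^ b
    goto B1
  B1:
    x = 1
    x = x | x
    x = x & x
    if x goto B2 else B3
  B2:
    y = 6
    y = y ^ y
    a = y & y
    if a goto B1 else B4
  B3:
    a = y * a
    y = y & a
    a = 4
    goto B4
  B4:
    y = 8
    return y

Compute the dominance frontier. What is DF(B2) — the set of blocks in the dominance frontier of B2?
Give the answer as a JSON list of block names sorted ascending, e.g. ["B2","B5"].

Answer: ["B1", "B4"]

Derivation:
idom tree: B1←B0 B2←B1 B3←B1 B4←B1
Dom∩ at merges:
  B1: preds {B0,B2}: {B0} ∩ {B0,B1,B2} = {B0}; idom=B0
  B4: preds {B2,B3}: {B0,B1,B2} ∩ {B0,B1,B3} = {B0,B1}; idom=B1

DF derivation:
  join B1 pred B0: · stop@B0
  join B1 pred B2: B2→B1 stop@B0
  join B4 pred B2: B2 stop@B1
  join B4 pred B3: B3 stop@B1
  B0: DF=∅
  B1: DF={B1}
  B2: DF={B1,B4}
  B3: DF={B4}
  B4: DF=∅

DF(B2) = ["B1", "B4"]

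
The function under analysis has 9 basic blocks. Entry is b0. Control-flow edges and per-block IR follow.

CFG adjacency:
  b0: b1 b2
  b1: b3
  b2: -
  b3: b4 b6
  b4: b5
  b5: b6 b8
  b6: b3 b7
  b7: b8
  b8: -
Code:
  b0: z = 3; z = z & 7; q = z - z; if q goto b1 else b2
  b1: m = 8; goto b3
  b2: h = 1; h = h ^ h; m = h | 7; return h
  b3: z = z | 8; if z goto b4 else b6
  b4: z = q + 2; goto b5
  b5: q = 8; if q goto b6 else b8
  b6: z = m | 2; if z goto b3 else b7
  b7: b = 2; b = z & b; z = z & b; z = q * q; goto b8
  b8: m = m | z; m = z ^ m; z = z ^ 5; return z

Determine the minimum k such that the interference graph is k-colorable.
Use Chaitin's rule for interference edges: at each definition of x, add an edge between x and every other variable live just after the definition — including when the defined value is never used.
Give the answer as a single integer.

Answer: 4

Derivation:
Block summaries:
  b0 def {q,z} use ∅
  b1 def {m} use ∅
  b2 def {h,m} use ∅
  b3 def {z} use {z}
  b4 def {z} use {q}
  b5 def {q} use ∅
  b6 def {z} use {m}
  b7 def {b,z} use {q,z}
  b8 def {m,z} use {m,z}

Liveness:
  b0: in=∅ out={q,z}
  b1: in={q,z} out={m,q,z}
  b2: in=∅ out=∅
  b3: in={m,q,z} out={m,q}
  b4: in={m,q} out={m,z}
  b5: in={m,z} out={m,q,z}
  b6: in={m,q} out={m,q,z}
  b7: in={m,q,z} out={m,z}
  b8: in={m,z} out=∅

Interfere edges:
  b: {m,q,z}
  h: {m}
  m: {b,h,q,z}
  q: {b,m,z}
  z: {b,m,q}

Chromatic number:
  lower bound: {b,m,q,z} mutually conflict ⇒ χ ≥ 4
  4-colouring: R0={m}  R1={b,h}  R2={q}  R3={z}
  χ = 4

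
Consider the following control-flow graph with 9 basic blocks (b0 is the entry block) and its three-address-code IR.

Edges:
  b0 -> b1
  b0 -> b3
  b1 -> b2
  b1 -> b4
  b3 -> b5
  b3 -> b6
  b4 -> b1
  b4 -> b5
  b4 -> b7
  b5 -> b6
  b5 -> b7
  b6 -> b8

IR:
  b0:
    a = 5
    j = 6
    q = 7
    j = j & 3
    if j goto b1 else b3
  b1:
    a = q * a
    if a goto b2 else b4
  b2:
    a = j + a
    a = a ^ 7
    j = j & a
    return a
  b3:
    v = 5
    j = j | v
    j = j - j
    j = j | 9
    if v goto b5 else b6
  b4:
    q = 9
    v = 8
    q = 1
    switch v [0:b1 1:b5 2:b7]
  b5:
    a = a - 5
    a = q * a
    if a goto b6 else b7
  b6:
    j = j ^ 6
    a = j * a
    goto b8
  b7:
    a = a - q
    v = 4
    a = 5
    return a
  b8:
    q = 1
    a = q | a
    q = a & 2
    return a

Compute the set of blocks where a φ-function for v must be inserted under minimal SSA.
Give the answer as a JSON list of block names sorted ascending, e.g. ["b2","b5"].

idom tree: b1←b0 b2←b1 b3←b0 b4←b1 b5←b0 b6←b0 b7←b0 b8←b6
Join-block Dom:
  b1: preds {b0,b4}: {b0} ∩ {b0,b1,b4} = {b0}; idom=b0
  b5: preds {b3,b4}: {b0,b3} ∩ {b0,b1,b4} = {b0}; idom=b0
  b6: preds {b3,b5}: {b0,b3} ∩ {b0,b5} = {b0}; idom=b0
  b7: preds {b4,b5}: {b0,b1,b4} ∩ {b0,b5} = {b0}; idom=b0

DF walk-up:
  join b1 pred b0: · stop@b0
  join b1 pred b4: b4→b1 stop@b0
  join b5 pred b3: b3 stop@b0
  join b5 pred b4: b4→b1 stop@b0
  join b6 pred b3: b3 stop@b0
  join b6 pred b5: b5 stop@b0
  join b7 pred b4: b4→b1 stop@b0
  join b7 pred b5: b5 stop@b0
  b0 → ∅
  b1 → {b1,b5,b7}
  b2 → ∅
  b3 → {b5,b6}
  b4 → {b1,b5,b7}
  b5 → {b6,b7}
  b6 → ∅
  b7 → ∅
  b8 → ∅

φ for v: defs {b3,b4,b7}
  DF⁺ = {b1,b5,b6,b7}

Answer: ["b1", "b5", "b6", "b7"]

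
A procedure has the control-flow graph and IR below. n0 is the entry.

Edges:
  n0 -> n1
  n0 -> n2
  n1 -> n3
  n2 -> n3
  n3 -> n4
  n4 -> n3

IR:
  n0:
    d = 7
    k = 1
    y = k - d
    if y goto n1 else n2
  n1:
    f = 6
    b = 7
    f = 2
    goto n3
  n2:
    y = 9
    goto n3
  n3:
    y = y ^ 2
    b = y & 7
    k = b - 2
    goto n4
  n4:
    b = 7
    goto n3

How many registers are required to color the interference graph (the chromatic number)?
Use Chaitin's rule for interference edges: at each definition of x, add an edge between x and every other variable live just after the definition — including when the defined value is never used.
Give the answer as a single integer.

Answer: 2

Analysis:
Block summaries:
  n0: {d,k,y} / ∅
  n1: {b,f} / ∅
  n2: {y} / ∅
  n3: {b,k,y} / {y}
  n4: {b} / ∅

Live sets:
  live n0: ∅→{y}
  live n1: {y}→{y}
  live n2: ∅→{y}
  live n3: {y}→{y}
  live n4: {y}→{y}

Interfere edges:
  b — {y}
  d — {k}
  f — {y}
  k — {d,y}
  y — {b,f,k}

Colouring:
  clique {b,y} ⇒ need ≥ 2
  assign b→r1 d→r0 f→r1 k→r1 y→r0 — no edge inside a register ⇒ χ ≤ 2
  χ = 2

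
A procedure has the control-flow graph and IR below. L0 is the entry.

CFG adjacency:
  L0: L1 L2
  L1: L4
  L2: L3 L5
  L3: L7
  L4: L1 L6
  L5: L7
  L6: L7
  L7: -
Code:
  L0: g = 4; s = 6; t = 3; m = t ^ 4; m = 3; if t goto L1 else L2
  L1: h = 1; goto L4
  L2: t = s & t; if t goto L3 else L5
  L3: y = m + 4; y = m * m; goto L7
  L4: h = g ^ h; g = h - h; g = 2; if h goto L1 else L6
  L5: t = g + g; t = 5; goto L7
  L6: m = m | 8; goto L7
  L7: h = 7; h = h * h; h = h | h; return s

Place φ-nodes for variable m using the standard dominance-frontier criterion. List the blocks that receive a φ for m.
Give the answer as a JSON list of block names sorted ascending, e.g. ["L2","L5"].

Answer: ["L7"]

Derivation:
idom tree: L1←L0 L2←L0 L3←L2 L4←L1 L5←L2 L6←L4 L7←L0
Dom at joins:
  L1: preds {L0,L4}: {L0} ∩ {L0,L1,L4} = {L0}; idom=L0
  L7: preds {L3,L5,L6}: {L0,L2,L3} ∩ {L0,L2,L5} ∩ {L0,L1,L4,L6} = {L0}; idom=L0

Frontier:
  join L1 pred L0: · stop@L0
  join L1 pred L4: L4→L1 stop@L0
  join L7 pred L3: L3→L2 stop@L0
  join L7 pred L5: L5→L2 stop@L0
  join L7 pred L6: L6→L4→L1 stop@L0
  L0 → ∅
  L1 → {L1,L7}
  L2 → {L7}
  L3 → {L7}
  L4 → {L1,L7}
  L5 → {L7}
  L6 → {L7}
  L7 → ∅

φ for m: defs {L0,L6}
  DF⁺ = {L7}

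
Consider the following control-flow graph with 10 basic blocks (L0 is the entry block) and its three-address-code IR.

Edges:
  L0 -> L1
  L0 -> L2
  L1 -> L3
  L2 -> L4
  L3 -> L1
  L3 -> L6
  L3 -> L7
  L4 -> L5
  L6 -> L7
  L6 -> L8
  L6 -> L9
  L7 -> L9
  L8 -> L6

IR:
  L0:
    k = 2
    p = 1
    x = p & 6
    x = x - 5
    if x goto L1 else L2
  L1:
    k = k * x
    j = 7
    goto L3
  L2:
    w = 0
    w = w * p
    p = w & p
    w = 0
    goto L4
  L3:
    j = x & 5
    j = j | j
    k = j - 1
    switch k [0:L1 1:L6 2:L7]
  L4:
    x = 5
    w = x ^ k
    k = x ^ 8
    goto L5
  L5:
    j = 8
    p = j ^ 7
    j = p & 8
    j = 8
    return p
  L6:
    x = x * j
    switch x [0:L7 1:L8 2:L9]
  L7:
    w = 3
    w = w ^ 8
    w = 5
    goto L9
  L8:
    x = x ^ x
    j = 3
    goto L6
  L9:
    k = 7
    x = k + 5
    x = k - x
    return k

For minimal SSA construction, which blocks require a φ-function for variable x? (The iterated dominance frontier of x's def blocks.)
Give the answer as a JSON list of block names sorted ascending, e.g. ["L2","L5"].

idom tree: L1←L0 L2←L0 L3←L1 L4←L2 L5←L4 L6←L3 L7←L3 L8←L6 L9←L3
Dom∩ at merges:
  L1: preds {L0,L3}: {L0} ∩ {L0,L1,L3} = {L0}; idom=L0
  L6: preds {L3,L8}: {L0,L1,L3} ∩ {L0,L1,L3,L6,L8} = {L0,L1,L3}; idom=L3
  L7: preds {L3,L6}: {L0,L1,L3} ∩ {L0,L1,L3,L6} = {L0,L1,L3}; idom=L3
  L9: preds {L6,L7}: {L0,L1,L3,L6} ∩ {L0,L1,L3,L7} = {L0,L1,L3}; idom=L3

Frontier:
  L1←L0: walk · to L0
  L1←L3: walk L3→L1 to L0
  L6←L3: walk · to L3
  L6←L8: walk L8→L6 to L3
  L7←L3: walk · to L3
  L7←L6: walk L6 to L3
  L9←L6: walk L6 to L3
  L9←L7: walk L7 to L3
  L0: DF=∅
  L1: DF={L1}
  L2: DF=∅
  L3: DF={L1}
  L4: DF=∅
  L5: DF=∅
  L6: DF={L6,L7,L9}
  L7: DF={L9}
  L8: DF={L6}
  L9: DF=∅

φ for x: defs {L0,L4,L6,L8,L9}
  DF⁺ = {L6,L7,L9}

Answer: ["L6", "L7", "L9"]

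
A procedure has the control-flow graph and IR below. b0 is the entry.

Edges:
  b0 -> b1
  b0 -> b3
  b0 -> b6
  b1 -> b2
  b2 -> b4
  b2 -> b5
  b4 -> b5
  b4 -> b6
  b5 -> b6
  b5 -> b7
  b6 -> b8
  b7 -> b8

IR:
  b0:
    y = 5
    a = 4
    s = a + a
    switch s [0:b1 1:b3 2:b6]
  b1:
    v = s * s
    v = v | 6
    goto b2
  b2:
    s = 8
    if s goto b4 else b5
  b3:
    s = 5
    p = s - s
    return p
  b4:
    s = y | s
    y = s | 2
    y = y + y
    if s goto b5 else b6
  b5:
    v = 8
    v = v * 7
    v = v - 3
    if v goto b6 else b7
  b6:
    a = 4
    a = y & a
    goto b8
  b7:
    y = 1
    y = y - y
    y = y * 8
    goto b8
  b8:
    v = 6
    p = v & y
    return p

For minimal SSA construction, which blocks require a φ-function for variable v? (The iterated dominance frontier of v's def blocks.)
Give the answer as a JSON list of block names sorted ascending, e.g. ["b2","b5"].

Answer: ["b6", "b8"]

Analysis:
idom tree: b1←b0 b2←b1 b3←b0 b4←b2 b5←b2 b6←b0 b7←b5 b8←b0
Dom at joins:
  b5: preds {b2,b4}: {b0,b1,b2} ∩ {b0,b1,b2,b4} = {b0,b1,b2}; idom=b2
  b6: preds {b0,b4,b5}: {b0} ∩ {b0,b1,b2,b4} ∩ {b0,b1,b2,b5} = {b0}; idom=b0
  b8: preds {b6,b7}: {b0,b6} ∩ {b0,b1,b2,b5,b7} = {b0}; idom=b0

DF walk-up:
  join b5 pred b2: · stop@b2
  join b5 pred b4: b4 stop@b2
  join b6 pred b0: · stop@b0
  join b6 pred b4: b4→b2→b1 stop@b0
  join b6 pred b5: b5→b2→b1 stop@b0
  join b8 pred b6: b6 stop@b0
  join b8 pred b7: b7→b5→b2→b1 stop@b0
  b0 → ∅
  b1 → {b6,b8}
  b2 → {b6,b8}
  b3 → ∅
  b4 → {b5,b6}
  b5 → {b6,b8}
  b6 → {b8}
  b7 → {b8}
  b8 → ∅

φ for v: defs {b1,b5,b8}
  DF⁺ = {b6,b8}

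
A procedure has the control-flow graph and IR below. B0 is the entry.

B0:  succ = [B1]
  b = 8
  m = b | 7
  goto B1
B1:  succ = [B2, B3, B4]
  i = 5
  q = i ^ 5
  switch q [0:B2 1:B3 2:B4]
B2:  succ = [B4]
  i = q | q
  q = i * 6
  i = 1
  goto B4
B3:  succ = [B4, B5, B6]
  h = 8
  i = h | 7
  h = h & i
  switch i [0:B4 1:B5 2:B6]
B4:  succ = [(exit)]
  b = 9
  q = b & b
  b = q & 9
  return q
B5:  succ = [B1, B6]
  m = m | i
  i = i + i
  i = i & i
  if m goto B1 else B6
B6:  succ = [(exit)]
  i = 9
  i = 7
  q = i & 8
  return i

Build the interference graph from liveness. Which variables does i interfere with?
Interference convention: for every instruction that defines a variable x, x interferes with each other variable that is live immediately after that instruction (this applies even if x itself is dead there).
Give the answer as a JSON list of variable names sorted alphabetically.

Block summaries:
  B0: def={b,m} ue=∅
  B1: def={i,q} ue=∅
  B2: def={i,q} ue={q}
  B3: def={h,i} ue=∅
  B4: def={b,q} ue=∅
  B5: def={i,m} ue={i,m}
  B6: def={i,q} ue=∅

Backward fixpoint:
  live B0: ∅→{m}
  live B1: {m}→{m,q}
  live B2: {q}→∅
  live B3: {m}→{i,m}
  live B4: ∅→∅
  live B5: {i,m}→{m}
  live B6: ∅→∅

Interfere edges:
  b — {q}
  h — {i,m}
  i — {h,m,q}
  m — {h,i,q}
  q — {b,i,m}

N(i) = ["h", "m", "q"]

Answer: ["h", "m", "q"]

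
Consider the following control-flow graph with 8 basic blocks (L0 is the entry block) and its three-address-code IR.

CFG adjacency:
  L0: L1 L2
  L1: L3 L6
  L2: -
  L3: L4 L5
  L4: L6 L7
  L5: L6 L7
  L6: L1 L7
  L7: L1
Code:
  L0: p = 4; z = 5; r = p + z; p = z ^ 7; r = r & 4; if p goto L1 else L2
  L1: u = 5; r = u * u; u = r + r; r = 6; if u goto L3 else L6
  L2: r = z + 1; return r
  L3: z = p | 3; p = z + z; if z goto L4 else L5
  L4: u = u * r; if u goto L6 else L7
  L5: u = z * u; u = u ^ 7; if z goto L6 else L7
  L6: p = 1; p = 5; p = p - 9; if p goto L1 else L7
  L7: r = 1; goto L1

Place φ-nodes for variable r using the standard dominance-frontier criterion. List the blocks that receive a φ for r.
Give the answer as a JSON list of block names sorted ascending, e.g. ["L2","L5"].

Answer: ["L1"]

Working:
idom tree: L1←L0 L2←L0 L3←L1 L4←L3 L5←L3 L6←L1 L7←L1
Join-block Dom:
  L1: preds {L0,L6,L7}: {L0} ∩ {L0,L1,L6} ∩ {L0,L1,L7} = {L0}; idom=L0
  L6: preds {L1,L4,L5}: {L0,L1} ∩ {L0,L1,L3,L4} ∩ {L0,L1,L3,L5} = {L0,L1}; idom=L1
  L7: preds {L4,L5,L6}: {L0,L1,L3,L4} ∩ {L0,L1,L3,L5} ∩ {L0,L1,L6} = {L0,L1}; idom=L1

DF walk-up:
  join L1 pred L0: · stop@L0
  join L1 pred L6: L6→L1 stop@L0
  join L1 pred L7: L7→L1 stop@L0
  join L6 pred L1: · stop@L1
  join L6 pred L4: L4→L3 stop@L1
  join L6 pred L5: L5→L3 stop@L1
  join L7 pred L4: L4→L3 stop@L1
  join L7 pred L5: L5→L3 stop@L1
  join L7 pred L6: L6 stop@L1
  DF(L0)=∅
  DF(L1)={L1}
  DF(L2)=∅
  DF(L3)={L6,L7}
  DF(L4)={L6,L7}
  DF(L5)={L6,L7}
  DF(L6)={L1,L7}
  DF(L7)={L1}

φ for r: defs {L0,L1,L2,L7}
  DF⁺ = {L1}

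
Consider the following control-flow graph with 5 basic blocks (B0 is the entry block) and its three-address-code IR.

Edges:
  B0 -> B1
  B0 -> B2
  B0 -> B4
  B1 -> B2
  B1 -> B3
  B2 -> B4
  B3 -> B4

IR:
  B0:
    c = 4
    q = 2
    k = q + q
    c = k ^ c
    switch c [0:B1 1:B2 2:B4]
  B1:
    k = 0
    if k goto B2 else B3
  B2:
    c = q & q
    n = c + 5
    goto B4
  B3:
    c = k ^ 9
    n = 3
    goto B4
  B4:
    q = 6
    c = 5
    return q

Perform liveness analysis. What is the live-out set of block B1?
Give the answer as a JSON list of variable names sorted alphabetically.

Answer: ["k", "q"]

Derivation:
Block summaries:
  B0: {c,k,q} / ∅
  B1: {k} / ∅
  B2: {c,n} / {q}
  B3: {c,n} / {k}
  B4: {c,q} / ∅

Backward fixpoint:
  B0: in=∅ out={q}
  B1: in={q} out={k,q}
  B2: in={q} out=∅
  B3: in={k} out=∅
  B4: in=∅ out=∅

live-out(B1) = ["k", "q"]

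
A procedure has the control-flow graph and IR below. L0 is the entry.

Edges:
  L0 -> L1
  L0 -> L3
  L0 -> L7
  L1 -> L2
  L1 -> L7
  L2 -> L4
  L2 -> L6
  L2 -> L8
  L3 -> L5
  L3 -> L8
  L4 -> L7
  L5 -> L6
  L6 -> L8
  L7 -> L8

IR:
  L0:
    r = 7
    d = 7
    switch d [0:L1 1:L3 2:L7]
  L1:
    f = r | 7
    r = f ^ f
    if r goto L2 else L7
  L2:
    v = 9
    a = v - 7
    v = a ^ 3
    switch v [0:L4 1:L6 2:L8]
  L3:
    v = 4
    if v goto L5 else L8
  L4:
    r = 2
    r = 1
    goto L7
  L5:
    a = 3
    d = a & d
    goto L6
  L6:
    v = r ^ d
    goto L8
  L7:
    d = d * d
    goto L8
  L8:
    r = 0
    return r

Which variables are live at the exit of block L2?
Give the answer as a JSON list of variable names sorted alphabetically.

Per-block:
  L0: def={d,r} ue=∅
  L1: def={f,r} ue={r}
  L2: def={a,v} ue=∅
  L3: def={v} ue=∅
  L4: def={r} ue=∅
  L5: def={a,d} ue={d}
  L6: def={v} ue={d,r}
  L7: def={d} ue={d}
  L8: def={r} ue=∅

Liveness:
  L0 li=∅ lo={d,r}
  L1 li={d,r} lo={d,r}
  L2 li={d,r} lo={d,r}
  L3 li={d,r} lo={d,r}
  L4 li={d} lo={d}
  L5 li={d,r} lo={d,r}
  L6 li={d,r} lo=∅
  L7 li={d} lo=∅
  L8 li=∅ lo=∅

live-out(L2) = ["d", "r"]

Answer: ["d", "r"]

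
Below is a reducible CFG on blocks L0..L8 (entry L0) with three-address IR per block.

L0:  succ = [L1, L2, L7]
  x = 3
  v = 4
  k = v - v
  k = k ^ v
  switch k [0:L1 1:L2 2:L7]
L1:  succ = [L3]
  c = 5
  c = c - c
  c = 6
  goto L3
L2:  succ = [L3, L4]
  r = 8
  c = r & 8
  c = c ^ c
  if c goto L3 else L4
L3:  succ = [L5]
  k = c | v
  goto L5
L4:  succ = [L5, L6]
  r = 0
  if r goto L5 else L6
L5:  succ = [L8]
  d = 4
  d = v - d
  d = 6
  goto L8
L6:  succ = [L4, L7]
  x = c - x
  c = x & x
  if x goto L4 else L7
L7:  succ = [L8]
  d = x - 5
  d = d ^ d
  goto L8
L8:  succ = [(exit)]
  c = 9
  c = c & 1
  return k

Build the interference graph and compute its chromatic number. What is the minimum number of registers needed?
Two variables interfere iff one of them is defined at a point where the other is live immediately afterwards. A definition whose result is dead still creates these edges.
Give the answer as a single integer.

Answer: 5

Derivation:
def/use:
  L0 def {k,v,x} use ∅
  L1 def {c} use ∅
  L2 def {c,r} use ∅
  L3 def {k} use {c,v}
  L4 def {r} use ∅
  L5 def {d} use {v}
  L6 def {c,x} use {c,x}
  L7 def {d} use {x}
  L8 def {c} use {k}

Backward fixpoint:
  L0 li=∅ lo={k,v,x}
  L1 li={v} lo={c,v}
  L2 li={k,v,x} lo={c,k,v,x}
  L3 li={c,v} lo={k,v}
  L4 li={c,k,v,x} lo={c,k,v,x}
  L5 li={k,v} lo={k}
  L6 li={c,k,v,x} lo={c,k,v,x}
  L7 li={k,x} lo={k}
  L8 li={k} lo=∅

Interfere edges:
  c: {k,r,v,x}
  d: {k,v}
  k: {c,d,r,v,x}
  r: {c,k,v,x}
  v: {c,d,k,r,x}
  x: {c,k,r,v}

Registers:
  {c,k,r,v,x} pairwise interfere (5-clique) ⇒ χ ≥ 5
  assign c→R2 d→R2 k→R0 r→R3 v→R1 x→R4 — no edge inside a register ⇒ χ ≤ 5
  χ = 5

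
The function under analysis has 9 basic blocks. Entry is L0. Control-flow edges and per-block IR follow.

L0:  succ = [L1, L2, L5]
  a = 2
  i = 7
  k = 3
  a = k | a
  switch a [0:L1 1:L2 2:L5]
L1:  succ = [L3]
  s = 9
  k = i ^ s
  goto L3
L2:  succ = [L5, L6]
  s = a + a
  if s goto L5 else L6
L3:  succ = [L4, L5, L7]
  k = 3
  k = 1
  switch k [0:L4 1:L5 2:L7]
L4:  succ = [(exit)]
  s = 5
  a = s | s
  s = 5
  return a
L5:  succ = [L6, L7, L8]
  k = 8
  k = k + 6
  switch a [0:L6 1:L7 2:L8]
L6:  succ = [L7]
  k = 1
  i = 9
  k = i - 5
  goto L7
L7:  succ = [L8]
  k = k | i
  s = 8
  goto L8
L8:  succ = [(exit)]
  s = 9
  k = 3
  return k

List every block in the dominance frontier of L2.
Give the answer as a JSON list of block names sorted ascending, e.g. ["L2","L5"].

idom tree: L1←L0 L2←L0 L3←L1 L4←L3 L5←L0 L6←L0 L7←L0 L8←L0
Join-block Dom:
  L5: preds {L0,L2,L3}: {L0} ∩ {L0,L2} ∩ {L0,L1,L3} = {L0}; idom=L0
  L6: preds {L2,L5}: {L0,L2} ∩ {L0,L5} = {L0}; idom=L0
  L7: preds {L3,L5,L6}: {L0,L1,L3} ∩ {L0,L5} ∩ {L0,L6} = {L0}; idom=L0
  L8: preds {L5,L7}: {L0,L5} ∩ {L0,L7} = {L0}; idom=L0

DF derivation:
  join L5 pred L0: · stop@L0
  join L5 pred L2: L2 stop@L0
  join L5 pred L3: L3→L1 stop@L0
  join L6 pred L2: L2 stop@L0
  join L6 pred L5: L5 stop@L0
  join L7 pred L3: L3→L1 stop@L0
  join L7 pred L5: L5 stop@L0
  join L7 pred L6: L6 stop@L0
  join L8 pred L5: L5 stop@L0
  join L8 pred L7: L7 stop@L0
  L0: DF=∅
  L1: DF={L5,L7}
  L2: DF={L5,L6}
  L3: DF={L5,L7}
  L4: DF=∅
  L5: DF={L6,L7,L8}
  L6: DF={L7}
  L7: DF={L8}
  L8: DF=∅

DF(L2) = ["L5", "L6"]

Answer: ["L5", "L6"]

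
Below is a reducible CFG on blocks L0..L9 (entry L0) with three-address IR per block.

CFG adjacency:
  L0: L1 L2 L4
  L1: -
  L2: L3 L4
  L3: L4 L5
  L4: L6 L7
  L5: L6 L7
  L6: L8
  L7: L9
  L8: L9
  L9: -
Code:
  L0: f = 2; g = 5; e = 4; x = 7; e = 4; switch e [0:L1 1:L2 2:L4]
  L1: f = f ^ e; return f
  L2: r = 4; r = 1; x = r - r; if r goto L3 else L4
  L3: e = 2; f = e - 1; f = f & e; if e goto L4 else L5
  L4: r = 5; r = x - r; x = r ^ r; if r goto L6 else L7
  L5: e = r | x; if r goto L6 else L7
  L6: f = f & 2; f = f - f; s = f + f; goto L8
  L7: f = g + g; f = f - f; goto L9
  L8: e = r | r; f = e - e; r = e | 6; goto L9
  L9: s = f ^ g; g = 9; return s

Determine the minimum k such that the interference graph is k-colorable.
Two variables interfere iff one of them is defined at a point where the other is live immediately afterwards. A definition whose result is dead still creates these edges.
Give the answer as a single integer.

Answer: 5

Derivation:
def/use:
  L0 def {e,f,g,x} use ∅
  L1 def {f} use {e,f}
  L2 def {r,x} use ∅
  L3 def {e,f} use ∅
  L4 def {r,x} use {x}
  L5 def {e} use {r,x}
  L6 def {f,s} use {f}
  L7 def {f} use {g}
  L8 def {e,f,r} use {r}
  L9 def {g,s} use {f,g}

Live sets:
  live L0: ∅→{e,f,g,x}
  live L1: {e,f}→∅
  live L2: {f,g}→{f,g,r,x}
  live L3: {g,r,x}→{f,g,r,x}
  live L4: {f,g,x}→{f,g,r}
  live L5: {f,g,r,x}→{f,g,r}
  live L6: {f,g,r}→{g,r}
  live L7: {g}→{f,g}
  live L8: {g,r}→{f,g}
  live L9: {f,g}→∅

Interfere edges:
  e: {f,g,r,x}
  f: {e,g,r,x}
  g: {e,f,r,s,x}
  r: {e,f,g,s,x}
  s: {g,r}
  x: {e,f,g,r}

Chromatic number:
  lower bound: {e,f,g,r,x} mutually conflict ⇒ χ ≥ 5
  assign e→R2 f→R3 g→R0 r→R1 s→R2 x→R4 — no edge inside a register ⇒ χ ≤ 5
  χ = 5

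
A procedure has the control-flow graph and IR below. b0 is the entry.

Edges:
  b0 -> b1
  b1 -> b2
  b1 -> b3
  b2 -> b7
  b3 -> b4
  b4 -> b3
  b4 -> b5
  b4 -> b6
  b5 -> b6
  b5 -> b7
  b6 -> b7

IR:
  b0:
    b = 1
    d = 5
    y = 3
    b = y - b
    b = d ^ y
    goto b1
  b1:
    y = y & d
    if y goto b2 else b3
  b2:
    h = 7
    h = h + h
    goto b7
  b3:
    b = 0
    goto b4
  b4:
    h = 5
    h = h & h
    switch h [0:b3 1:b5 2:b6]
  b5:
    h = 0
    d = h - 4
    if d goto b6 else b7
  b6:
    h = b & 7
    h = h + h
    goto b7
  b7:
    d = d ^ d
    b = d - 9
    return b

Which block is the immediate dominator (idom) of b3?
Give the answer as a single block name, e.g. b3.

idom tree: b1←b0 b2←b1 b3←b1 b4←b3 b5←b4 b6←b4 b7←b1
Join-block Dom:
  b3: preds {b1,b4}: {b0,b1} ∩ {b0,b1,b3,b4} = {b0,b1}; idom=b1
  b6: preds {b4,b5}: {b0,b1,b3,b4} ∩ {b0,b1,b3,b4,b5} = {b0,b1,b3,b4}; idom=b4
  b7: preds {b2,b5,b6}: {b0,b1,b2} ∩ {b0,b1,b3,b4,b5} ∩ {b0,b1,b3,b4,b6} = {b0,b1}; idom=b1

idom(b3) = b1

Answer: b1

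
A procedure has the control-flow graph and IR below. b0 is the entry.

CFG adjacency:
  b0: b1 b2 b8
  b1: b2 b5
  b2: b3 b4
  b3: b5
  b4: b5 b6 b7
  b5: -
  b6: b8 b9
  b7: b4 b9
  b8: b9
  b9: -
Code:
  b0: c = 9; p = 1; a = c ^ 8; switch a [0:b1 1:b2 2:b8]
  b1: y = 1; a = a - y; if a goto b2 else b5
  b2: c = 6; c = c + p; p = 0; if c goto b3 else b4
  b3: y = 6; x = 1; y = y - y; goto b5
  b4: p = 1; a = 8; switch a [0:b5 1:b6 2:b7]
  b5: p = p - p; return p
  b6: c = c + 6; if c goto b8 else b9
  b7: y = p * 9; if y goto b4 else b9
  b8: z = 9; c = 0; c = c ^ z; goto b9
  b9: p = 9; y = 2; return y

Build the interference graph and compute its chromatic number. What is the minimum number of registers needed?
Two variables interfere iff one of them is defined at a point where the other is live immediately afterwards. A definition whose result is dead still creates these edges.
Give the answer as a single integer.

Answer: 4

Analysis:
Block summaries:
  b0: def={a,c,p} ue=∅
  b1: def={a,y} ue={a}
  b2: def={c,p} ue={p}
  b3: def={x,y} ue=∅
  b4: def={a,p} ue=∅
  b5: def={p} ue={p}
  b6: def={c} ue={c}
  b7: def={y} ue={p}
  b8: def={c,z} ue=∅
  b9: def={p,y} ue=∅

Live sets:
  b0 li=∅ lo={a,p}
  b1 li={a,p} lo={p}
  b2 li={p} lo={c,p}
  b3 li={p} lo={p}
  b4 li={c} lo={c,p}
  b5 li={p} lo=∅
  b6 li={c} lo=∅
  b7 li={c,p} lo={c}
  b8 li=∅ lo=∅
  b9 li=∅ lo=∅

Interfere edges:
  a↔{c,p,y}
  c↔{a,p,y,z}
  p↔{a,c,x,y}
  x↔{p,y}
  y↔{a,c,p,x}
  z↔{c}

Colouring:
  {a,c,p,y} pairwise interfere (4-clique) ⇒ χ ≥ 4
  4-colouring: c0={c,x}  c1={p,z}  c2={y}  c3={a}
  χ = 4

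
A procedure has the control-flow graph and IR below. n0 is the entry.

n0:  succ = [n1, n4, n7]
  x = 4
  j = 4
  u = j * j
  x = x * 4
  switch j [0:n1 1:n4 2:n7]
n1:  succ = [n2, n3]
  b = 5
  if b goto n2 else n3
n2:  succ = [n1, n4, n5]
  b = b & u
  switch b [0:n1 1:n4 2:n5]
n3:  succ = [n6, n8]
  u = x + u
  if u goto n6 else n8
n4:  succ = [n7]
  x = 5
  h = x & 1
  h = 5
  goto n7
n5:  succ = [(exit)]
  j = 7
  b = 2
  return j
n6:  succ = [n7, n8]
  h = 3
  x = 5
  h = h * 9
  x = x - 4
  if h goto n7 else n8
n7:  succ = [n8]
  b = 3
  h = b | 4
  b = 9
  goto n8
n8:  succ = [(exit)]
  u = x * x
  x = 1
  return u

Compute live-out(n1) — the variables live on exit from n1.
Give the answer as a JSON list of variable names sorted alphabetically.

Block summaries:
  n0: {j,u,x} / ∅
  n1: {b} / ∅
  n2: {b} / {b,u}
  n3: {u} / {u,x}
  n4: {h,x} / ∅
  n5: {b,j} / ∅
  n6: {h,x} / ∅
  n7: {b,h} / ∅
  n8: {u,x} / {x}

Liveness:
  n0 li=∅ lo={u,x}
  n1 li={u,x} lo={b,u,x}
  n2 li={b,u,x} lo={u,x}
  n3 li={u,x} lo={x}
  n4 li=∅ lo={x}
  n5 li=∅ lo=∅
  n6 li=∅ lo={x}
  n7 li={x} lo={x}
  n8 li={x} lo=∅

live-out(n1) = ["b", "u", "x"]

Answer: ["b", "u", "x"]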